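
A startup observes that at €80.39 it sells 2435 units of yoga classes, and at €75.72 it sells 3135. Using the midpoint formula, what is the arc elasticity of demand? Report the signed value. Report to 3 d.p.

-4.201

ΔQ = 3135 − 2435 = 700; ΔP = 75.72 − 80.39 = -4.67.
Midpoints: P̄ = 78.06, Q̄ = 2785.0.
ε = (ΔQ/ΔP)(P̄/Q̄) = (700/-4.67)(78.06/2785.0).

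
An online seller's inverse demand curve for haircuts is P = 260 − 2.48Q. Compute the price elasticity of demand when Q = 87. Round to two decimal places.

-0.21

At Q = 87, P = 260 − 2.48(87) = 44.24.
dP/dQ = −2.48, so dQ/dP = 1/(−2.48) = -0.403.
ε = (dQ/dP)(P/Q) = (-0.403)(44.24/87).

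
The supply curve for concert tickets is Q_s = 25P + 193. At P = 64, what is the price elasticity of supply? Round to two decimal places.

0.89

At P = 64, Q_s = 1793.
dQ_s/dP = 25.
ε_s = (dQ_s/dP)(P/Q_s) = (25)(64/1793).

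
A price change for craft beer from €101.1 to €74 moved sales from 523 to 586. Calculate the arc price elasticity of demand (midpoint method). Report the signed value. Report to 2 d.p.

ΔQ = 586 − 523 = 63; ΔP = 74 − 101.1 = -27.1.
Midpoints: P̄ = 87.55, Q̄ = 554.5.
ε = (ΔQ/ΔP)(P̄/Q̄) = (63/-27.1)(87.55/554.5).

-0.37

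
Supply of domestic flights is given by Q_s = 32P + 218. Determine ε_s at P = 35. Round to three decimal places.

At P = 35, Q_s = 1338.
dQ_s/dP = 32.
ε_s = (dQ_s/dP)(P/Q_s) = (32)(35/1338).

0.837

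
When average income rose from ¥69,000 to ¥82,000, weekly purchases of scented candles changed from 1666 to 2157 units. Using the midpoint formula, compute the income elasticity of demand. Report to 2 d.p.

ΔQ = 491, ΔI = 13000. Midpoints: Ī = 75,500, Q̄ = 1911.5.
ε_I = (ΔQ/ΔI)(Ī/Q̄) = (491/13000)(75500/1911.5).

1.49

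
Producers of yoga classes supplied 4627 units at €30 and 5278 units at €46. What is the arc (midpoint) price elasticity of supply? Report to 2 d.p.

ΔQ = 5278 − 4627 = 651; ΔP = 46 − 30 = 16.
Midpoints: P̄ = 38.00, Q̄ = 4952.5.
ε_s = (ΔQ/ΔP)(P̄/Q̄) = (651/16)(38.00/4952.5).

0.31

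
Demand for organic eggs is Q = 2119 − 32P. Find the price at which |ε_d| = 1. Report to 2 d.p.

For linear demand Q = a − bP, ε = −bP/(a − bP). |ε| = 1 when bP = a − bP, i.e. P = a/(2b).
P = 2119/(2·32) = 2119/64 = 33.1094.

33.11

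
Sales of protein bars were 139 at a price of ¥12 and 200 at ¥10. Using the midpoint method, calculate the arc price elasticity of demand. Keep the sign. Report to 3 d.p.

ΔQ = 200 − 139 = 61; ΔP = 10 − 12 = -2.
Midpoints: P̄ = 11.00, Q̄ = 169.5.
ε = (ΔQ/ΔP)(P̄/Q̄) = (61/-2)(11.00/169.5).

-1.979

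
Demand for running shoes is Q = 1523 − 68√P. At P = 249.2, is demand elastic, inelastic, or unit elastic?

Q = 449.547, dQ/dP = -2.154.
ε = (dQ/dP)(P/Q) ≈ -1.194.
|ε| = 1.19 > 1.

elastic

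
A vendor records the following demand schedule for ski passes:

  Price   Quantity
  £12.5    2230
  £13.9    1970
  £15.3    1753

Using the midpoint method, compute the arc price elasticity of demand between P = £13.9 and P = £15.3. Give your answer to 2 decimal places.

At P = 13.9, Q = 1970; at P = 15.3, Q = 1753.
ΔQ = -217, ΔP = 1.4. Midpoints: P̄ = 14.60, Q̄ = 1861.5.
ε = (ΔQ/ΔP)(P̄/Q̄) = (-217/1.4)(14.60/1861.5).

-1.22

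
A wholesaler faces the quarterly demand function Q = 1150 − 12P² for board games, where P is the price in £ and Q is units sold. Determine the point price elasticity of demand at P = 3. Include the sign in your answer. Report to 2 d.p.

-0.21

At P = 3, Q = 1042.
dQ/dP = −24P = -72.
ε = (dQ/dP)(P/Q) = (-72)(3/1042).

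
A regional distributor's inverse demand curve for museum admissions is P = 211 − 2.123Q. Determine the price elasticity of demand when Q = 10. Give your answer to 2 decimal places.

-8.94

At Q = 10, P = 211 − 2.123(10) = 189.77.
dP/dQ = −2.123, so dQ/dP = 1/(−2.123) = -0.471.
ε = (dQ/dP)(P/Q) = (-0.471)(189.77/10).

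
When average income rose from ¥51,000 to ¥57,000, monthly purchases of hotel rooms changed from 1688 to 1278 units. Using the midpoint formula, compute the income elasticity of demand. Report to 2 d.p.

ΔQ = -410, ΔI = 6000. Midpoints: Ī = 54,000, Q̄ = 1483.0.
ε_I = (ΔQ/ΔI)(Ī/Q̄) = (-410/6000)(54000/1483.0).
ε_I < 0, so the good is inferior.

-2.49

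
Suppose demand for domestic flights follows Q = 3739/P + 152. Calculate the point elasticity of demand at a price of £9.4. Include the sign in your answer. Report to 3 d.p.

At P = 9.4, Q = 549.766.
dQ/dP = −3739/P² = -42.316.
ε = (dQ/dP)(P/Q) = (-42.316)(9.4/549.766).
|ε| < 1, so demand is inelastic at this price.

-0.724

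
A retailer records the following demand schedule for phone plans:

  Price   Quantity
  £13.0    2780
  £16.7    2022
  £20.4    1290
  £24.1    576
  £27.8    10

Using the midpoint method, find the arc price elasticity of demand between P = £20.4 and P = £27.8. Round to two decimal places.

-6.41

At P = 20.4, Q = 1290; at P = 27.8, Q = 10.
ΔQ = -1280, ΔP = 7.4. Midpoints: P̄ = 24.10, Q̄ = 650.0.
ε = (ΔQ/ΔP)(P̄/Q̄) = (-1280/7.4)(24.10/650.0).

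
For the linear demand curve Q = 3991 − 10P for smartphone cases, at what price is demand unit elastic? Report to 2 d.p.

For linear demand Q = a − bP, ε = −bP/(a − bP). |ε| = 1 when bP = a − bP, i.e. P = a/(2b).
P = 3991/(2·10) = 3991/20 = 199.5500.

199.55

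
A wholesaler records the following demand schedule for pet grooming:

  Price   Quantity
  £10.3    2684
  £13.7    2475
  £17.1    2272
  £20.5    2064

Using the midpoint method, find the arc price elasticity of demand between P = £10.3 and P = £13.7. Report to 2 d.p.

At P = 10.3, Q = 2684; at P = 13.7, Q = 2475.
ΔQ = -209, ΔP = 3.4. Midpoints: P̄ = 12.00, Q̄ = 2579.5.
ε = (ΔQ/ΔP)(P̄/Q̄) = (-209/3.4)(12.00/2579.5).

-0.29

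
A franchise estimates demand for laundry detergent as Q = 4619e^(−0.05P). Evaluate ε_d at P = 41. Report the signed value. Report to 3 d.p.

-2.050

At P = 41, Q = 594.627.
dQ/dP = −0.05·4619e^(−0.05P) = −0.05Q = -29.731.
ε = (dQ/dP)(P/Q) = (-29.731)(41/594.627).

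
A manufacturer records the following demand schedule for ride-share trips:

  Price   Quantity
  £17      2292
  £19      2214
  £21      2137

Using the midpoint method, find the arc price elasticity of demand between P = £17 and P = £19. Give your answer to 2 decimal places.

At P = 17, Q = 2292; at P = 19, Q = 2214.
ΔQ = -78, ΔP = 2. Midpoints: P̄ = 18.00, Q̄ = 2253.0.
ε = (ΔQ/ΔP)(P̄/Q̄) = (-78/2)(18.00/2253.0).

-0.31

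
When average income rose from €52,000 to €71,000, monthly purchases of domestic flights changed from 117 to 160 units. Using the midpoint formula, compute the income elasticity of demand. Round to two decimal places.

ΔQ = 43, ΔI = 19000. Midpoints: Ī = 61,500, Q̄ = 138.5.
ε_I = (ΔQ/ΔI)(Ī/Q̄) = (43/19000)(61500/138.5).
ε_I > 0, so the good is normal.

1.00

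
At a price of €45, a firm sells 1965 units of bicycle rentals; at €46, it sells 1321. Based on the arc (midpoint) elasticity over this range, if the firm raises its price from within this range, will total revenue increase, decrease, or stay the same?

Arc ε = (-644/1)(45.50/1643.0) ≈ -17.834.
|ε| = 17.83 > 1, so demand is elastic. A price rise therefore reduces total revenue.

decrease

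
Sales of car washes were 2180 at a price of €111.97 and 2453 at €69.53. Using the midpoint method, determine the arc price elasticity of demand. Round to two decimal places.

ΔQ = 2453 − 2180 = 273; ΔP = 69.53 − 111.97 = -42.44.
Midpoints: P̄ = 90.75, Q̄ = 2316.5.
ε = (ΔQ/ΔP)(P̄/Q̄) = (273/-42.44)(90.75/2316.5).

-0.25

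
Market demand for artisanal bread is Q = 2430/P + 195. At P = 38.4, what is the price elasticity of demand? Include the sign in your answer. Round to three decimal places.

-0.245

At P = 38.4, Q = 258.281.
dQ/dP = −2430/P² = -1.648.
ε = (dQ/dP)(P/Q) = (-1.648)(38.4/258.281).
|ε| < 1, so demand is inelastic at this price.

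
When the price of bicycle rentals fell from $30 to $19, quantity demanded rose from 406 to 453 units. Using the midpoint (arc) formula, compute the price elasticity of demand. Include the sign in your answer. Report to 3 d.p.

-0.244

ΔQ = 453 − 406 = 47; ΔP = 19 − 30 = -11.
Midpoints: P̄ = 24.50, Q̄ = 429.5.
ε = (ΔQ/ΔP)(P̄/Q̄) = (47/-11)(24.50/429.5).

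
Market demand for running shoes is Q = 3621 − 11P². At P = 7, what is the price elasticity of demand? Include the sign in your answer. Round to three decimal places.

At P = 7, Q = 3082.
dQ/dP = −22P = -154.
ε = (dQ/dP)(P/Q) = (-154)(7/3082).

-0.350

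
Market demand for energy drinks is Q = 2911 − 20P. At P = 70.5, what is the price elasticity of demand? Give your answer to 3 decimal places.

At P = 70.5, Q = 1501.
dQ/dP = −20.
ε = (dQ/dP)(P/Q) = (-20)(70.5/1501).
|ε| < 1, so demand is inelastic at this price.

-0.939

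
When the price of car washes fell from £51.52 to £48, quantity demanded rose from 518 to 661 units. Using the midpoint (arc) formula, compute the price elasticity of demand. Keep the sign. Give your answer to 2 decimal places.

-3.43

ΔQ = 661 − 518 = 143; ΔP = 48 − 51.52 = -3.52.
Midpoints: P̄ = 49.76, Q̄ = 589.5.
ε = (ΔQ/ΔP)(P̄/Q̄) = (143/-3.52)(49.76/589.5).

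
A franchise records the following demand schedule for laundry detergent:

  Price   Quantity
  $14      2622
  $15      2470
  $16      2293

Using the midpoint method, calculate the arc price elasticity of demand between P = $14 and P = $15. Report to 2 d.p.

At P = 14, Q = 2622; at P = 15, Q = 2470.
ΔQ = -152, ΔP = 1. Midpoints: P̄ = 14.50, Q̄ = 2546.0.
ε = (ΔQ/ΔP)(P̄/Q̄) = (-152/1)(14.50/2546.0).

-0.87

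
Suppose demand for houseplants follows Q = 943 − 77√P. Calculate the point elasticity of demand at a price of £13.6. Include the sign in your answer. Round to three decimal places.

-0.215

At P = 13.6, Q = 659.038.
dQ/dP = −77/(2√P) = -10.440.
ε = (dQ/dP)(P/Q) = (-10.440)(13.6/659.038).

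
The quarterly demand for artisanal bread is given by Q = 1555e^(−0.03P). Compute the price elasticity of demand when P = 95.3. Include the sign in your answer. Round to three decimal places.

At P = 95.3, Q = 89.142.
dQ/dP = −0.03·1555e^(−0.03P) = −0.03Q = -2.674.
ε = (dQ/dP)(P/Q) = (-2.674)(95.3/89.142).

-2.859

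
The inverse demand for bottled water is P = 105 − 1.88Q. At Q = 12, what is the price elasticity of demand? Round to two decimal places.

At Q = 12, P = 105 − 1.88(12) = 82.44.
dP/dQ = −1.88, so dQ/dP = 1/(−1.88) = -0.532.
ε = (dQ/dP)(P/Q) = (-0.532)(82.44/12).

-3.65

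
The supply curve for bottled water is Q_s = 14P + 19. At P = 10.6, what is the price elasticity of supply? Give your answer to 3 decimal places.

0.886

At P = 10.6, Q_s = 167.40.
dQ_s/dP = 14.
ε_s = (dQ_s/dP)(P/Q_s) = (14)(10.6/167.40).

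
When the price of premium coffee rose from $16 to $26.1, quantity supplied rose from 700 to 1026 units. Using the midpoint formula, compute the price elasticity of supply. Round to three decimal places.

ΔQ = 1026 − 700 = 326; ΔP = 26.1 − 16 = 10.1.
Midpoints: P̄ = 21.05, Q̄ = 863.0.
ε_s = (ΔQ/ΔP)(P̄/Q̄) = (326/10.1)(21.05/863.0).

0.787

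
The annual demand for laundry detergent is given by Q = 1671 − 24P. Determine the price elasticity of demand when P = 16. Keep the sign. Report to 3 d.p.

At P = 16, Q = 1287.
dQ/dP = −24.
ε = (dQ/dP)(P/Q) = (-24)(16/1287).
|ε| < 1, so demand is inelastic at this price.

-0.298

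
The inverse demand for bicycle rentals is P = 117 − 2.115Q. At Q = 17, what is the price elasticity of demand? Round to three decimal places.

-2.254

At Q = 17, P = 117 − 2.115(17) = 81.04.
dP/dQ = −2.115, so dQ/dP = 1/(−2.115) = -0.473.
ε = (dQ/dP)(P/Q) = (-0.473)(81.04/17).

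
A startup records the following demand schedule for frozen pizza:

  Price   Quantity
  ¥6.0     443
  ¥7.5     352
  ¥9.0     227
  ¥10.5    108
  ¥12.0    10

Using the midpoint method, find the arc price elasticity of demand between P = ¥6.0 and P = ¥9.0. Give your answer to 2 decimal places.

At P = 6.0, Q = 443; at P = 9.0, Q = 227.
ΔQ = -216, ΔP = 3.0. Midpoints: P̄ = 7.50, Q̄ = 335.0.
ε = (ΔQ/ΔP)(P̄/Q̄) = (-216/3.0)(7.50/335.0).

-1.61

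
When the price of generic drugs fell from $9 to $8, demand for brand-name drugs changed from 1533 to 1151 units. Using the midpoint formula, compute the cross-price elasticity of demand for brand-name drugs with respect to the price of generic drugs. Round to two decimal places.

ΔQ_x = 1151 − 1533 = -382; ΔP_y = 8 − 9 = -1.
Midpoints: P̄_y = 8.50, Q̄_x = 1342.0.
ε_xy = (ΔQ_x/ΔP_y)(P̄_y/Q̄_x) = (-382/-1)(8.50/1342.0).
ε_xy > 0, so the goods are substitutes.

2.42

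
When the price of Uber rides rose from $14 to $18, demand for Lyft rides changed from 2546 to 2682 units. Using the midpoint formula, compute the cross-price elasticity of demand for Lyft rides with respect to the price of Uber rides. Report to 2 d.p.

0.21

ΔQ_x = 2682 − 2546 = 136; ΔP_y = 18 − 14 = 4.
Midpoints: P̄_y = 16.00, Q̄_x = 2614.0.
ε_xy = (ΔQ_x/ΔP_y)(P̄_y/Q̄_x) = (136/4)(16.00/2614.0).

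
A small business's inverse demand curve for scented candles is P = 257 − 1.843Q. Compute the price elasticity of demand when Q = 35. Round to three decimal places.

At Q = 35, P = 257 − 1.843(35) = 192.50.
dP/dQ = −1.843, so dQ/dP = 1/(−1.843) = -0.543.
ε = (dQ/dP)(P/Q) = (-0.543)(192.50/35).

-2.984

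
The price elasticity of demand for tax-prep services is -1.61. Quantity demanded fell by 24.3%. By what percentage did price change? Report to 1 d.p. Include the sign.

%ΔP ≈ %ΔQ / ε = (-24.3%)/(-1.61) = 15.09%.

15.1%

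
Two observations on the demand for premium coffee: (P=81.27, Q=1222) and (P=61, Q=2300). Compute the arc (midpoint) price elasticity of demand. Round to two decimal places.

-2.15

ΔQ = 2300 − 1222 = 1078; ΔP = 61 − 81.27 = -20.27.
Midpoints: P̄ = 71.13, Q̄ = 1761.0.
ε = (ΔQ/ΔP)(P̄/Q̄) = (1078/-20.27)(71.13/1761.0).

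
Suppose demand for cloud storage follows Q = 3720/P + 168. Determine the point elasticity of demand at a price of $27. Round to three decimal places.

At P = 27, Q = 305.778.
dQ/dP = −3720/P² = -5.103.
ε = (dQ/dP)(P/Q) = (-5.103)(27/305.778).

-0.451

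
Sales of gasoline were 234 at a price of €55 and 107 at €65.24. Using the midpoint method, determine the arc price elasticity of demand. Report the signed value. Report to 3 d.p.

ΔQ = 107 − 234 = -127; ΔP = 65.24 − 55 = 10.24.
Midpoints: P̄ = 60.12, Q̄ = 170.5.
ε = (ΔQ/ΔP)(P̄/Q̄) = (-127/10.24)(60.12/170.5).

-4.373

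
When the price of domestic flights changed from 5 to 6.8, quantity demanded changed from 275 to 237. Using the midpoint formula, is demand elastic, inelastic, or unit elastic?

inelastic

Arc ε ≈ -0.487.
|ε| = 0.49 < 1.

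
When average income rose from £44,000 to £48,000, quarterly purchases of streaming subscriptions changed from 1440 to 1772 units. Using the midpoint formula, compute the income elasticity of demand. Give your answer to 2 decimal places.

ΔQ = 332, ΔI = 4000. Midpoints: Ī = 46,000, Q̄ = 1606.0.
ε_I = (ΔQ/ΔI)(Ī/Q̄) = (332/4000)(46000/1606.0).

2.38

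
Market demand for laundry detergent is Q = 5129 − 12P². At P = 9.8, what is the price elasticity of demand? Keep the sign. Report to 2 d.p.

-0.58

At P = 9.8, Q = 3976.520.
dQ/dP = −24P = -235.200.
ε = (dQ/dP)(P/Q) = (-235.200)(9.8/3976.520).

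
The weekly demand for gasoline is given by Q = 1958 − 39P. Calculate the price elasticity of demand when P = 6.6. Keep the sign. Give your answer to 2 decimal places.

At P = 6.6, Q = 1700.600.
dQ/dP = −39.
ε = (dQ/dP)(P/Q) = (-39)(6.6/1700.600).

-0.15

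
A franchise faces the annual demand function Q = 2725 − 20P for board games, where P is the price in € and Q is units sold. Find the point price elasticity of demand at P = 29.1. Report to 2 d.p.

At P = 29.1, Q = 2143.
dQ/dP = −20.
ε = (dQ/dP)(P/Q) = (-20)(29.1/2143).

-0.27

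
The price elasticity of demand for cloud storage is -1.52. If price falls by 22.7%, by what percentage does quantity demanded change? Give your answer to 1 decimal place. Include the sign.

%ΔQ ≈ ε × %ΔP = (-1.52)(-22.7%) = 34.50%.

34.5%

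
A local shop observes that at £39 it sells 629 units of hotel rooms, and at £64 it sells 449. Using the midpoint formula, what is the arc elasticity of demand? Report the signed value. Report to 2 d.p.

-0.69

ΔQ = 449 − 629 = -180; ΔP = 64 − 39 = 25.
Midpoints: P̄ = 51.50, Q̄ = 539.0.
ε = (ΔQ/ΔP)(P̄/Q̄) = (-180/25)(51.50/539.0).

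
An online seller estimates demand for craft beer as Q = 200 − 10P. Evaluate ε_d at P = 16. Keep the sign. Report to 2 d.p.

At P = 16, Q = 40.
dQ/dP = −10.
ε = (dQ/dP)(P/Q) = (-10)(16/40).

-4.00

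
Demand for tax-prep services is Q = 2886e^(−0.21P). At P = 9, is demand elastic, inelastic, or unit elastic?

elastic

Q = 435.993, dQ/dP = -91.559.
ε = (dQ/dP)(P/Q) ≈ -1.890.
|ε| = 1.89 > 1.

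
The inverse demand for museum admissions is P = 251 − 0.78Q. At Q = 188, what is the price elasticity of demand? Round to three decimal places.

At Q = 188, P = 251 − 0.78(188) = 104.36.
dP/dQ = −0.78, so dQ/dP = 1/(−0.78) = -1.282.
ε = (dQ/dP)(P/Q) = (-1.282)(104.36/188).

-0.712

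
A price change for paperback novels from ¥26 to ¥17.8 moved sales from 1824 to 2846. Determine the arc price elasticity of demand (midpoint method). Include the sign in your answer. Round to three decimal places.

ΔQ = 2846 − 1824 = 1022; ΔP = 17.8 − 26 = -8.2.
Midpoints: P̄ = 21.90, Q̄ = 2335.0.
ε = (ΔQ/ΔP)(P̄/Q̄) = (1022/-8.2)(21.90/2335.0).

-1.169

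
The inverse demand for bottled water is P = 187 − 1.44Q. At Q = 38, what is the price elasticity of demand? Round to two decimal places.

-2.42

At Q = 38, P = 187 − 1.44(38) = 132.28.
dP/dQ = −1.44, so dQ/dP = 1/(−1.44) = -0.694.
ε = (dQ/dP)(P/Q) = (-0.694)(132.28/38).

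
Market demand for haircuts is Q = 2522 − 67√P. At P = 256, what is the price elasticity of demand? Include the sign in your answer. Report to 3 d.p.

-0.370

At P = 256, Q = 1450.
dQ/dP = −67/(2√P) = -2.094.
ε = (dQ/dP)(P/Q) = (-2.094)(256/1450).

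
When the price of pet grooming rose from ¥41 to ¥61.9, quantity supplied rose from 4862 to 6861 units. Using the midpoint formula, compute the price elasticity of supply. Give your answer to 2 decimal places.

ΔQ = 6861 − 4862 = 1999; ΔP = 61.9 − 41 = 20.9.
Midpoints: P̄ = 51.45, Q̄ = 5861.5.
ε_s = (ΔQ/ΔP)(P̄/Q̄) = (1999/20.9)(51.45/5861.5).

0.84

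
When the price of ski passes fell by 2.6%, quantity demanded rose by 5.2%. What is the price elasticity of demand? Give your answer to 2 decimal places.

-2.00

ε = %ΔQ / %ΔP = (5.2)/(-2.6) = -2.000.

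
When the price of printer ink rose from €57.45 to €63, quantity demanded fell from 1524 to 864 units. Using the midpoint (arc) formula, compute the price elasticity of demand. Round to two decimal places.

ΔQ = 864 − 1524 = -660; ΔP = 63 − 57.45 = 5.55.
Midpoints: P̄ = 60.23, Q̄ = 1194.0.
ε = (ΔQ/ΔP)(P̄/Q̄) = (-660/5.55)(60.23/1194.0).

-6.00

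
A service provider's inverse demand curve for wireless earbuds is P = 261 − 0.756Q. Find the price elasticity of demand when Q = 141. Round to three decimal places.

At Q = 141, P = 261 − 0.756(141) = 154.40.
dP/dQ = −0.756, so dQ/dP = 1/(−0.756) = -1.323.
ε = (dQ/dP)(P/Q) = (-1.323)(154.40/141).

-1.448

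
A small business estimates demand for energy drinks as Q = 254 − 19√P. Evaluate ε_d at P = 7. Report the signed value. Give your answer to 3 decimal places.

At P = 7, Q = 203.731.
dQ/dP = −19/(2√P) = -3.591.
ε = (dQ/dP)(P/Q) = (-3.591)(7/203.731).

-0.123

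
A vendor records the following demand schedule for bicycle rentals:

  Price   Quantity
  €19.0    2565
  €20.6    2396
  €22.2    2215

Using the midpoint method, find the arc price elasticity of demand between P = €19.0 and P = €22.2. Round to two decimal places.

At P = 19.0, Q = 2565; at P = 22.2, Q = 2215.
ΔQ = -350, ΔP = 3.2. Midpoints: P̄ = 20.60, Q̄ = 2390.0.
ε = (ΔQ/ΔP)(P̄/Q̄) = (-350/3.2)(20.60/2390.0).

-0.94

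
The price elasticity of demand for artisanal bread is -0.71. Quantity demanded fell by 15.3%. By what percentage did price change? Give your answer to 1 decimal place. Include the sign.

%ΔP ≈ %ΔQ / ε = (-15.3%)/(-0.71) = 21.55%.

21.5%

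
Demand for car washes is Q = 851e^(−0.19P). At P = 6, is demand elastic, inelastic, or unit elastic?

Q = 272.166, dQ/dP = -51.712.
ε = (dQ/dP)(P/Q) ≈ -1.140.
|ε| = 1.14 > 1.

elastic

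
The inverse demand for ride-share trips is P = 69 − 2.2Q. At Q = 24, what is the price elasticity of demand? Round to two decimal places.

At Q = 24, P = 69 − 2.2(24) = 16.20.
dP/dQ = −2.2, so dQ/dP = 1/(−2.2) = -0.455.
ε = (dQ/dP)(P/Q) = (-0.455)(16.20/24).

-0.31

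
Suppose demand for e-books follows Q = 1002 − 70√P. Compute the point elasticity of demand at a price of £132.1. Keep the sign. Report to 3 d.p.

-2.037

At P = 132.1, Q = 197.457.
dQ/dP = −70/(2√P) = -3.045.
ε = (dQ/dP)(P/Q) = (-3.045)(132.1/197.457).
|ε| > 1, so demand is elastic at this price.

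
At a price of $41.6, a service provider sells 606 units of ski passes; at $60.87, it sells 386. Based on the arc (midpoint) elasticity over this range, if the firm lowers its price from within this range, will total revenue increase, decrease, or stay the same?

increase

Arc ε = (-220/19.27)(51.23/496.0) ≈ -1.179.
|ε| = 1.18 > 1, so demand is elastic. A price cut therefore raises total revenue.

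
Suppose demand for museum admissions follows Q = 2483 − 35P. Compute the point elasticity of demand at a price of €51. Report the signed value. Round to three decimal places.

At P = 51, Q = 698.
dQ/dP = −35.
ε = (dQ/dP)(P/Q) = (-35)(51/698).

-2.557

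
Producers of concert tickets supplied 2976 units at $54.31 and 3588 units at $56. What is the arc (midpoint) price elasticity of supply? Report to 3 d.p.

ΔQ = 3588 − 2976 = 612; ΔP = 56 − 54.31 = 1.69.
Midpoints: P̄ = 55.16, Q̄ = 3282.0.
ε_s = (ΔQ/ΔP)(P̄/Q̄) = (612/1.69)(55.16/3282.0).

6.086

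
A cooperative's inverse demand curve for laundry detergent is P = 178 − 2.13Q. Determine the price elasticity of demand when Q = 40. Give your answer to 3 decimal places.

At Q = 40, P = 178 − 2.13(40) = 92.80.
dP/dQ = −2.13, so dQ/dP = 1/(−2.13) = -0.469.
ε = (dQ/dP)(P/Q) = (-0.469)(92.80/40).

-1.089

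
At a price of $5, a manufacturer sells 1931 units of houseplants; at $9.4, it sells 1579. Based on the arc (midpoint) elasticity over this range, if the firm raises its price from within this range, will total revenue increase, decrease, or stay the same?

increase

Arc ε = (-352/4.4)(7.20/1755.0) ≈ -0.328.
|ε| = 0.33 < 1, so demand is inelastic. A price rise therefore raises total revenue.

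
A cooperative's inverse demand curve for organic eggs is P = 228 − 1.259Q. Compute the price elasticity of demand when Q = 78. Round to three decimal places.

-1.322

At Q = 78, P = 228 − 1.259(78) = 129.80.
dP/dQ = −1.259, so dQ/dP = 1/(−1.259) = -0.794.
ε = (dQ/dP)(P/Q) = (-0.794)(129.80/78).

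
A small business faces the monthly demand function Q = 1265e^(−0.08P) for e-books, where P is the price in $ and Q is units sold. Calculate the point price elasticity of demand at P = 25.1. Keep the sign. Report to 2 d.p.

At P = 25.1, Q = 169.835.
dQ/dP = −0.08·1265e^(−0.08P) = −0.08Q = -13.587.
ε = (dQ/dP)(P/Q) = (-13.587)(25.1/169.835).
|ε| > 1, so demand is elastic at this price.

-2.01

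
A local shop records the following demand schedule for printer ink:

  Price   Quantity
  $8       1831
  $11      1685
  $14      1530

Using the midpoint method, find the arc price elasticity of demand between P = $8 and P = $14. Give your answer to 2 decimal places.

-0.33

At P = 8, Q = 1831; at P = 14, Q = 1530.
ΔQ = -301, ΔP = 6. Midpoints: P̄ = 11.00, Q̄ = 1680.5.
ε = (ΔQ/ΔP)(P̄/Q̄) = (-301/6)(11.00/1680.5).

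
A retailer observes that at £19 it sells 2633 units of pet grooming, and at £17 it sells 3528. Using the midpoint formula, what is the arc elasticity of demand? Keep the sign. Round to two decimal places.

-2.61

ΔQ = 3528 − 2633 = 895; ΔP = 17 − 19 = -2.
Midpoints: P̄ = 18.00, Q̄ = 3080.5.
ε = (ΔQ/ΔP)(P̄/Q̄) = (895/-2)(18.00/3080.5).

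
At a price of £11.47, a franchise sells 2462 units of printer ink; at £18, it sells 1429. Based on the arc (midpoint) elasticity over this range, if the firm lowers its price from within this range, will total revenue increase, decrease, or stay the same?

increase

Arc ε = (-1033/6.53)(14.73/1945.5) ≈ -1.198.
|ε| = 1.20 > 1, so demand is elastic. A price cut therefore raises total revenue.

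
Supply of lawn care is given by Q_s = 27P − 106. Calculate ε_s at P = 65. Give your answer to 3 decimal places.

At P = 65, Q_s = 1649.
dQ_s/dP = 27.
ε_s = (dQ_s/dP)(P/Q_s) = (27)(65/1649).

1.064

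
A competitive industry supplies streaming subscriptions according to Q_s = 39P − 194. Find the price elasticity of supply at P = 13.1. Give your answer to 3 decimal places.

At P = 13.1, Q_s = 316.90.
dQ_s/dP = 39.
ε_s = (dQ_s/dP)(P/Q_s) = (39)(13.1/316.90).

1.612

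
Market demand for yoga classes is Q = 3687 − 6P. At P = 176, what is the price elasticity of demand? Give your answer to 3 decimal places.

At P = 176, Q = 2631.
dQ/dP = −6.
ε = (dQ/dP)(P/Q) = (-6)(176/2631).

-0.401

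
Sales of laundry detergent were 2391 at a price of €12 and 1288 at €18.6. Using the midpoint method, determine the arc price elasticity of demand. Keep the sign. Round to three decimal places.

-1.390

ΔQ = 1288 − 2391 = -1103; ΔP = 18.6 − 12 = 6.6.
Midpoints: P̄ = 15.30, Q̄ = 1839.5.
ε = (ΔQ/ΔP)(P̄/Q̄) = (-1103/6.6)(15.30/1839.5).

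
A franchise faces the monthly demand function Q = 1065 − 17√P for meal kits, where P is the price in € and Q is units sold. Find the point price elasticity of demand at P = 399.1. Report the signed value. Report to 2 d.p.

At P = 399.1, Q = 725.383.
dQ/dP = −17/(2√P) = -0.425.
ε = (dQ/dP)(P/Q) = (-0.425)(399.1/725.383).
|ε| < 1, so demand is inelastic at this price.

-0.23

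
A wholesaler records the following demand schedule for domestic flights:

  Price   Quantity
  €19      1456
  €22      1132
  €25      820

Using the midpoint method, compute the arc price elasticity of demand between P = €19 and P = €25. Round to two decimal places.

-2.05

At P = 19, Q = 1456; at P = 25, Q = 820.
ΔQ = -636, ΔP = 6. Midpoints: P̄ = 22.00, Q̄ = 1138.0.
ε = (ΔQ/ΔP)(P̄/Q̄) = (-636/6)(22.00/1138.0).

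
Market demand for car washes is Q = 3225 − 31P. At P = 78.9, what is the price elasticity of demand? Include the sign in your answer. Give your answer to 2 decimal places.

-3.14

At P = 78.9, Q = 779.100.
dQ/dP = −31.
ε = (dQ/dP)(P/Q) = (-31)(78.9/779.100).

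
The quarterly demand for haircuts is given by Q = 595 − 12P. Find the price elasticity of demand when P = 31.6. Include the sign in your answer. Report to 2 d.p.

At P = 31.6, Q = 215.800.
dQ/dP = −12.
ε = (dQ/dP)(P/Q) = (-12)(31.6/215.800).
|ε| > 1, so demand is elastic at this price.

-1.76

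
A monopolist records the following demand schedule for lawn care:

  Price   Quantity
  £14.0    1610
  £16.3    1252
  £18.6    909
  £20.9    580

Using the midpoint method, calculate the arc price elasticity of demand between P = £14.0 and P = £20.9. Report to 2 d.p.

-2.38

At P = 14.0, Q = 1610; at P = 20.9, Q = 580.
ΔQ = -1030, ΔP = 6.9. Midpoints: P̄ = 17.45, Q̄ = 1095.0.
ε = (ΔQ/ΔP)(P̄/Q̄) = (-1030/6.9)(17.45/1095.0).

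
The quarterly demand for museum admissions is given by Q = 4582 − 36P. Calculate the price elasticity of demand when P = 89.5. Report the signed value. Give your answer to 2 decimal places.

-2.37

At P = 89.5, Q = 1360.
dQ/dP = −36.
ε = (dQ/dP)(P/Q) = (-36)(89.5/1360).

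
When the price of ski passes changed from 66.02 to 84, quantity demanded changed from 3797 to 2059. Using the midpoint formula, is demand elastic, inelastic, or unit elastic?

elastic

Arc ε ≈ -2.476.
|ε| = 2.48 > 1.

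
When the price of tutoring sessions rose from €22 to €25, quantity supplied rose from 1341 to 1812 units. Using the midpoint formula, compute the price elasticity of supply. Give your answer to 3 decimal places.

2.340

ΔQ = 1812 − 1341 = 471; ΔP = 25 − 22 = 3.
Midpoints: P̄ = 23.50, Q̄ = 1576.5.
ε_s = (ΔQ/ΔP)(P̄/Q̄) = (471/3)(23.50/1576.5).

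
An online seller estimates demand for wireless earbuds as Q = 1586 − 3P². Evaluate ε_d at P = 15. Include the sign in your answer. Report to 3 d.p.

-1.482

At P = 15, Q = 911.
dQ/dP = −6P = -90.
ε = (dQ/dP)(P/Q) = (-90)(15/911).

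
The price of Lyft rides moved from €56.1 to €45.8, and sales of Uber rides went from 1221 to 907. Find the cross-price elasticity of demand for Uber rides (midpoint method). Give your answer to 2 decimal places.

1.46

ΔQ_x = 907 − 1221 = -314; ΔP_y = 45.8 − 56.1 = -10.3.
Midpoints: P̄_y = 50.95, Q̄_x = 1064.0.
ε_xy = (ΔQ_x/ΔP_y)(P̄_y/Q̄_x) = (-314/-10.3)(50.95/1064.0).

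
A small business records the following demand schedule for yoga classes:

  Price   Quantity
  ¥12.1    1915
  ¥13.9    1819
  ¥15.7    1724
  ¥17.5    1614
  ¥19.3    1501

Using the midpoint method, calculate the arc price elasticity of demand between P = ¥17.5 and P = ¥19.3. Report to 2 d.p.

At P = 17.5, Q = 1614; at P = 19.3, Q = 1501.
ΔQ = -113, ΔP = 1.8. Midpoints: P̄ = 18.40, Q̄ = 1557.5.
ε = (ΔQ/ΔP)(P̄/Q̄) = (-113/1.8)(18.40/1557.5).

-0.74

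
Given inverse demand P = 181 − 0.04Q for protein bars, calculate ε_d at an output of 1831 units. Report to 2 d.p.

-1.47

At Q = 1831, P = 181 − 0.04(1831) = 107.76.
dP/dQ = −0.04, so dQ/dP = 1/(−0.04) = -25.000.
ε = (dQ/dP)(P/Q) = (-25.000)(107.76/1831).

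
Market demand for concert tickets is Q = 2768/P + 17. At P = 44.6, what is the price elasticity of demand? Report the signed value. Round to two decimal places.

At P = 44.6, Q = 79.063.
dQ/dP = −2768/P² = -1.392.
ε = (dQ/dP)(P/Q) = (-1.392)(44.6/79.063).

-0.78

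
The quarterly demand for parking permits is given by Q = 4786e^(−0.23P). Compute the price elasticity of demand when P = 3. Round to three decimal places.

-0.690

At P = 3, Q = 2400.543.
dQ/dP = −0.23·4786e^(−0.23P) = −0.23Q = -552.125.
ε = (dQ/dP)(P/Q) = (-552.125)(3/2400.543).
|ε| < 1, so demand is inelastic at this price.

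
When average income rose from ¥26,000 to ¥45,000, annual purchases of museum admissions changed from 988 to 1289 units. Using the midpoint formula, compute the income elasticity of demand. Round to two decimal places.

0.49

ΔQ = 301, ΔI = 19000. Midpoints: Ī = 35,500, Q̄ = 1138.5.
ε_I = (ΔQ/ΔI)(Ī/Q̄) = (301/19000)(35500/1138.5).
ε_I > 0, so the good is normal.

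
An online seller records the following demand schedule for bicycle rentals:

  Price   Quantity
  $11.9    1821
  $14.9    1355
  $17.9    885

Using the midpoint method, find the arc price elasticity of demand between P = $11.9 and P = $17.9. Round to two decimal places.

-1.72

At P = 11.9, Q = 1821; at P = 17.9, Q = 885.
ΔQ = -936, ΔP = 6.0. Midpoints: P̄ = 14.90, Q̄ = 1353.0.
ε = (ΔQ/ΔP)(P̄/Q̄) = (-936/6.0)(14.90/1353.0).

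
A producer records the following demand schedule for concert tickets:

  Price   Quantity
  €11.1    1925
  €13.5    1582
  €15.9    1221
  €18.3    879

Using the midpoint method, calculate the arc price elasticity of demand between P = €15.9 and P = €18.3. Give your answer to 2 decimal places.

-2.32

At P = 15.9, Q = 1221; at P = 18.3, Q = 879.
ΔQ = -342, ΔP = 2.4. Midpoints: P̄ = 17.10, Q̄ = 1050.0.
ε = (ΔQ/ΔP)(P̄/Q̄) = (-342/2.4)(17.10/1050.0).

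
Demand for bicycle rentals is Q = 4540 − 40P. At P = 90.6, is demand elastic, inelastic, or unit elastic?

Q = 916, dQ/dP = -40.
ε = (dQ/dP)(P/Q) ≈ -3.956.
|ε| = 3.96 > 1.

elastic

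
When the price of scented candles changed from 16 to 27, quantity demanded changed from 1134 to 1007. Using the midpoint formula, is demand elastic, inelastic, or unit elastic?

Arc ε ≈ -0.232.
|ε| = 0.23 < 1.

inelastic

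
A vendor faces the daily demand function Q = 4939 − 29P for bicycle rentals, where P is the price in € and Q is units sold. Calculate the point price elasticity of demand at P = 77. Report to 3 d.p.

-0.825

At P = 77, Q = 2706.
dQ/dP = −29.
ε = (dQ/dP)(P/Q) = (-29)(77/2706).
|ε| < 1, so demand is inelastic at this price.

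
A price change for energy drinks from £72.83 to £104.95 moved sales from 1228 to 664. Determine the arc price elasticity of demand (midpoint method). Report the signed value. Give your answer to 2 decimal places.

ΔQ = 664 − 1228 = -564; ΔP = 104.95 − 72.83 = 32.12.
Midpoints: P̄ = 88.89, Q̄ = 946.0.
ε = (ΔQ/ΔP)(P̄/Q̄) = (-564/32.12)(88.89/946.0).

-1.65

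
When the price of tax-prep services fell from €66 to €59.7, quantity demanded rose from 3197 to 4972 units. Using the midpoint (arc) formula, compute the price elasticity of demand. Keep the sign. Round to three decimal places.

-4.335

ΔQ = 4972 − 3197 = 1775; ΔP = 59.7 − 66 = -6.3.
Midpoints: P̄ = 62.85, Q̄ = 4084.5.
ε = (ΔQ/ΔP)(P̄/Q̄) = (1775/-6.3)(62.85/4084.5).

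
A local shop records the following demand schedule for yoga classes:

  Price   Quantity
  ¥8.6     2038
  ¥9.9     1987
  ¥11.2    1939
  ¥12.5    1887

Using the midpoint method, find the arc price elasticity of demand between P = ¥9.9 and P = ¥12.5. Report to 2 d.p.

-0.22

At P = 9.9, Q = 1987; at P = 12.5, Q = 1887.
ΔQ = -100, ΔP = 2.6. Midpoints: P̄ = 11.20, Q̄ = 1937.0.
ε = (ΔQ/ΔP)(P̄/Q̄) = (-100/2.6)(11.20/1937.0).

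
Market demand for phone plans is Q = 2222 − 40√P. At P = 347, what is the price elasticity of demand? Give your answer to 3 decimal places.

At P = 347, Q = 1476.883.
dQ/dP = −40/(2√P) = -1.074.
ε = (dQ/dP)(P/Q) = (-1.074)(347/1476.883).
|ε| < 1, so demand is inelastic at this price.

-0.252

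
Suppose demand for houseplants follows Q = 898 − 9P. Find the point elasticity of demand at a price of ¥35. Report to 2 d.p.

-0.54

At P = 35, Q = 583.
dQ/dP = −9.
ε = (dQ/dP)(P/Q) = (-9)(35/583).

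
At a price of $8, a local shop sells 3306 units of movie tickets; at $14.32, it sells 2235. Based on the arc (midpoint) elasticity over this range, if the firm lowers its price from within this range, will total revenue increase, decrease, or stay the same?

Arc ε = (-1071/6.32)(11.16/2770.5) ≈ -0.683.
|ε| = 0.68 < 1, so demand is inelastic. A price cut therefore reduces total revenue.

decrease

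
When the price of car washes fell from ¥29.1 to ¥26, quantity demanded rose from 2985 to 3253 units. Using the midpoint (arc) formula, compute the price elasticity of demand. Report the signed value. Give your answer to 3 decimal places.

ΔQ = 3253 − 2985 = 268; ΔP = 26 − 29.1 = -3.1.
Midpoints: P̄ = 27.55, Q̄ = 3119.0.
ε = (ΔQ/ΔP)(P̄/Q̄) = (268/-3.1)(27.55/3119.0).

-0.764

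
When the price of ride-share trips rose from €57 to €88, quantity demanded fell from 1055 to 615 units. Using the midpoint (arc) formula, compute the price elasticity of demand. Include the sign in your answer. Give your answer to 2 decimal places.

-1.23

ΔQ = 615 − 1055 = -440; ΔP = 88 − 57 = 31.
Midpoints: P̄ = 72.50, Q̄ = 835.0.
ε = (ΔQ/ΔP)(P̄/Q̄) = (-440/31)(72.50/835.0).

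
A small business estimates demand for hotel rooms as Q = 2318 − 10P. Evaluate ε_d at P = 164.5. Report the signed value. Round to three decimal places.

At P = 164.5, Q = 673.
dQ/dP = −10.
ε = (dQ/dP)(P/Q) = (-10)(164.5/673).
|ε| > 1, so demand is elastic at this price.

-2.444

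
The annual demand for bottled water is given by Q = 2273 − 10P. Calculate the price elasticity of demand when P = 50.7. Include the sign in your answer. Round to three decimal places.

At P = 50.7, Q = 1766.
dQ/dP = −10.
ε = (dQ/dP)(P/Q) = (-10)(50.7/1766).

-0.287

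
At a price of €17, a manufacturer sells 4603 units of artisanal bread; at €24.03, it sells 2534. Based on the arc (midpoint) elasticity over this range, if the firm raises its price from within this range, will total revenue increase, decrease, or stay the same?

decrease

Arc ε = (-2069/7.03)(20.52/3568.5) ≈ -1.692.
|ε| = 1.69 > 1, so demand is elastic. A price rise therefore reduces total revenue.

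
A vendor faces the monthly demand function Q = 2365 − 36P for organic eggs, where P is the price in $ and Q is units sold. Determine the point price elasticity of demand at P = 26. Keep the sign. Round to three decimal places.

-0.655

At P = 26, Q = 1429.
dQ/dP = −36.
ε = (dQ/dP)(P/Q) = (-36)(26/1429).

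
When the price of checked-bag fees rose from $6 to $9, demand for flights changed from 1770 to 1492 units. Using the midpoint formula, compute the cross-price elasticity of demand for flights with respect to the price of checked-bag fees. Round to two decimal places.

-0.43

ΔQ_x = 1492 − 1770 = -278; ΔP_y = 9 − 6 = 3.
Midpoints: P̄_y = 7.50, Q̄_x = 1631.0.
ε_xy = (ΔQ_x/ΔP_y)(P̄_y/Q̄_x) = (-278/3)(7.50/1631.0).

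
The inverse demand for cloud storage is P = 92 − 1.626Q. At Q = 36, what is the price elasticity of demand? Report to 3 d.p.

At Q = 36, P = 92 − 1.626(36) = 33.46.
dP/dQ = −1.626, so dQ/dP = 1/(−1.626) = -0.615.
ε = (dQ/dP)(P/Q) = (-0.615)(33.46/36).

-0.572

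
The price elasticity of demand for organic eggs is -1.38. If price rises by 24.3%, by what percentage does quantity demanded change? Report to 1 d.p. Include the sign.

%ΔQ ≈ ε × %ΔP = (-1.38)(24.3%) = -33.53%.

-33.5%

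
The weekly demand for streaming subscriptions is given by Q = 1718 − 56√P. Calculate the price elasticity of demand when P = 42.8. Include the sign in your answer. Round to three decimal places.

At P = 42.8, Q = 1351.638.
dQ/dP = −56/(2√P) = -4.280.
ε = (dQ/dP)(P/Q) = (-4.280)(42.8/1351.638).
|ε| < 1, so demand is inelastic at this price.

-0.136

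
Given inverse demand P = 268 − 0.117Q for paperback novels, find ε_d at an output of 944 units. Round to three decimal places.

At Q = 944, P = 268 − 0.117(944) = 157.55.
dP/dQ = −0.117, so dQ/dP = 1/(−0.117) = -8.547.
ε = (dQ/dP)(P/Q) = (-8.547)(157.55/944).

-1.426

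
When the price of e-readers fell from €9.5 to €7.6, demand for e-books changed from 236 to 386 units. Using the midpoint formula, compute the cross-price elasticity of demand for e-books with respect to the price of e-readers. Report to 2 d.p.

-2.17

ΔQ_x = 386 − 236 = 150; ΔP_y = 7.6 − 9.5 = -1.9.
Midpoints: P̄_y = 8.55, Q̄_x = 311.0.
ε_xy = (ΔQ_x/ΔP_y)(P̄_y/Q̄_x) = (150/-1.9)(8.55/311.0).
ε_xy < 0, so the goods are complements.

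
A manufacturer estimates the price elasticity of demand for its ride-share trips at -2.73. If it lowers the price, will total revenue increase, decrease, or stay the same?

|ε| = 2.73 > 1, so demand is elastic. A price cut therefore raises total revenue.

increase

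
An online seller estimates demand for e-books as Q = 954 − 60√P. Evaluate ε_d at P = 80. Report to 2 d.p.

-0.64

At P = 80, Q = 417.344.
dQ/dP = −60/(2√P) = -3.354.
ε = (dQ/dP)(P/Q) = (-3.354)(80/417.344).
|ε| < 1, so demand is inelastic at this price.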